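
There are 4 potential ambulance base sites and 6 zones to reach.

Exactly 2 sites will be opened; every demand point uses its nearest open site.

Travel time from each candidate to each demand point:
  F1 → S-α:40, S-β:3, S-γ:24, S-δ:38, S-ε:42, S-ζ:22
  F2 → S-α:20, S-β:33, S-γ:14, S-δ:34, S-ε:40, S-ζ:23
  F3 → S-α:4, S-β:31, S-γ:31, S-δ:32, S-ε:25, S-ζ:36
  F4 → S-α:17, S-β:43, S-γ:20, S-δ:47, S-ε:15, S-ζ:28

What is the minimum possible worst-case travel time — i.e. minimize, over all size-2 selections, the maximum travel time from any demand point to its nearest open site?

32

Open {F1, F3}.
  Farthest demand point is S-δ at travel time 32 (to F3); all others are ≤ 32.
With {F2, F3} the worst case is 32.
With {F3, F4} the worst case is 32.
No size-2 selection achieves below 32.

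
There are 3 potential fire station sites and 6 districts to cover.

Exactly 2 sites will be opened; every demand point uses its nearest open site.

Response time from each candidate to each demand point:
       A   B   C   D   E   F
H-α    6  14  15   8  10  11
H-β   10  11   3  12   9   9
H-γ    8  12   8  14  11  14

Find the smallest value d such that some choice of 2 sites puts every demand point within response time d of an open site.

11

Open {H-α, H-β}.
  Farthest demand point is B at response time 11 (to H-β); all others are ≤ 11.
With {H-α, H-γ} the worst case is 12.
With {H-β, H-γ} the worst case is 12.
No size-2 selection achieves below 11.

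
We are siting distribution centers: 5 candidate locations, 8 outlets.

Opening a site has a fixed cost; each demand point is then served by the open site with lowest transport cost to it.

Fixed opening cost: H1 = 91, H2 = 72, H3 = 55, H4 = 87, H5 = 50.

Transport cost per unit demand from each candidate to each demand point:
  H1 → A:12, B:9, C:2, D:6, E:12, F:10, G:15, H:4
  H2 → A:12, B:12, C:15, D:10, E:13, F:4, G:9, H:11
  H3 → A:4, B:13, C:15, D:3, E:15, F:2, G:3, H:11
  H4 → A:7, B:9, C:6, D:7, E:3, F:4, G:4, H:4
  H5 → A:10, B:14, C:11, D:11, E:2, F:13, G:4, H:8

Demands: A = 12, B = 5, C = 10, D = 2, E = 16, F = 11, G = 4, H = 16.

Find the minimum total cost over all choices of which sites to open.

445

Open {H1, H3, H5}: assign each demand point to its cheapest open site.
  A→H3 12×4=48, B→H1 5×9=45, C→H1 10×2=20, D→H3 2×3=6, E→H5 16×2=32, F→H3 11×2=22, G→H3 4×3=12, H→H1 16×4=64
  transport cost 249, fixed 196 → total 445.
Compare {H3, H4}: transport cost 305 + fixed 142 = 447.
Compare {H4}: transport cost 375 + fixed 87 = 462.
Compare {H3, H4, H5}: transport cost 289 + fixed 192 = 481.
All other subsets cost ≥ 447. Minimum total cost: 445.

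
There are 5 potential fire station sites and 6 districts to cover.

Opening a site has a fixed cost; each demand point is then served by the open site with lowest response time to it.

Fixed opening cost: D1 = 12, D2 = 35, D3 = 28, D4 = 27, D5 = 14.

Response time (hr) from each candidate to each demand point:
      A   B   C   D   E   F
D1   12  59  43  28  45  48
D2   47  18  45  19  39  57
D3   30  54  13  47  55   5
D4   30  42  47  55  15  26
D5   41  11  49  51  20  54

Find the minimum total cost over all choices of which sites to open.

143

Open {D1, D3, D5}: assign each demand point to its cheapest open site.
  A→D1 12, B→D5 11, C→D3 13, D→D1 28, E→D5 20, F→D3 5
  response time 89, fixed 54 → total 143.
Compare {D1, D3, D4, D5}: response time 84 + fixed 81 = 165.
Compare {D3, D5}: response time 126 + fixed 42 = 168.
Compare {D1, D2, D3, D5}: response time 80 + fixed 89 = 169.
All other subsets cost ≥ 165. Minimum total cost: 143.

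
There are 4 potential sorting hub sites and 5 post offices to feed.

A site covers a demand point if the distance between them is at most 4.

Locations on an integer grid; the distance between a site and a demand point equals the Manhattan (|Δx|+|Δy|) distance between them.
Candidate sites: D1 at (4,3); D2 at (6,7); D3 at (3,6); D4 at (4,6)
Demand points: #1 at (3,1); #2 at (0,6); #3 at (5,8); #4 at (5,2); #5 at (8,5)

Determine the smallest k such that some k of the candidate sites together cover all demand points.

Coverage sets (demand points within 4 of each site):
  D1: {#1, #4}
  D2: {#3, #5}
  D3: {#2, #3}
  D4: {#2, #3}
No 2 sites suffice: every size-2 union leaves at least one demand point uncovered.
But {D1, D2, D3} covers everything, so the minimum is 3.

3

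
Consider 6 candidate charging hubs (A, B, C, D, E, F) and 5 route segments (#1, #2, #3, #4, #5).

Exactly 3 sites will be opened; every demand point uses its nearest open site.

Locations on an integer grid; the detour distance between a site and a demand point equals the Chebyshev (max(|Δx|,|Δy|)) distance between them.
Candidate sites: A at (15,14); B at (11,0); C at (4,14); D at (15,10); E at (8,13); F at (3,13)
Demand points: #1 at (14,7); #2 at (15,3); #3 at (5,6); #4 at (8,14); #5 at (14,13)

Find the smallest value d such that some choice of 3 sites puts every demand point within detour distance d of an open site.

6

Open {A, B, E}.
  Farthest demand point is #1 at detour distance 6 (to E); all others are ≤ 6.
With {B, C, D} the worst case is 6.
With {B, C, E} the worst case is 6.
No size-3 selection achieves below 6.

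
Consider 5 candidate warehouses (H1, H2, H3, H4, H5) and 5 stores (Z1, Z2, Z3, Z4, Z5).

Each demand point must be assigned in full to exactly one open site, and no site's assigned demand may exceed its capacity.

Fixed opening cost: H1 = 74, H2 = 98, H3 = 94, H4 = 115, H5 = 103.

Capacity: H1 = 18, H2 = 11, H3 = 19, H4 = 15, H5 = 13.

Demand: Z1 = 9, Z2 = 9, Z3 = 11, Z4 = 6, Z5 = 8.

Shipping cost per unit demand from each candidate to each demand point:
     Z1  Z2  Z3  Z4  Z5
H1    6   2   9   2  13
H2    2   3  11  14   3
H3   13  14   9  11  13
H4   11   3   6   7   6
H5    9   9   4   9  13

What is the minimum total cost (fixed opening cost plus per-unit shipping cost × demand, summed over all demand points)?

Open {H1, H4, H5}; cheapest assignment that respects the capacities:
  H1 (cap 18, load 18): Z1, Z2 — cost 9×6 + 9×2 = 72
  H4 (cap 15, load 14): Z4, Z5 — cost 6×7 + 8×6 = 90
  H5 (cap 13, load 11): Z3 — cost 11×4 = 44
  Shipping 206, fixed 292 → total 498.
  Any other capacity-feasible assignment to {H1, H4, H5} ships for at least 206.
Compare {H1, H2, H3}: its best feasible assignment gives total 517.
Compare {H1, H2, H4, H5}: its best feasible assignment gives total 530.
Every other set of open sites that can feasibly serve all demand totals ≥ 517 even under its best assignment. Minimum: 498.

498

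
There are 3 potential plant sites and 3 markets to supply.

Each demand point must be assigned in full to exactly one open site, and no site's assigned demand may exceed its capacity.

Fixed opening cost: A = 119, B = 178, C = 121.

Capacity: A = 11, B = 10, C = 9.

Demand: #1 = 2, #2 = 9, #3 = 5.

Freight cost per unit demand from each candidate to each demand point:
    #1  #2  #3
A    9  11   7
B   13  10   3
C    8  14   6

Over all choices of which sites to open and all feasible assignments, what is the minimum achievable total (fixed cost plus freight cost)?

Open {A, C}; cheapest assignment that respects the capacities:
  A (cap 11, load 9): #2 — cost 9×11 = 99
  C (cap 9, load 7): #1, #3 — cost 2×8 + 5×6 = 46
  Shipping 145, fixed 240 → total 385.
  Any other capacity-feasible assignment to {A, C} ships for at least 145.
Compare {A, B}: its best feasible assignment gives total 429.
Compare {B, C}: its best feasible assignment gives total 435.
Every other set of open sites that can feasibly serve all demand totals ≥ 429 even under its best assignment. Minimum: 385.

385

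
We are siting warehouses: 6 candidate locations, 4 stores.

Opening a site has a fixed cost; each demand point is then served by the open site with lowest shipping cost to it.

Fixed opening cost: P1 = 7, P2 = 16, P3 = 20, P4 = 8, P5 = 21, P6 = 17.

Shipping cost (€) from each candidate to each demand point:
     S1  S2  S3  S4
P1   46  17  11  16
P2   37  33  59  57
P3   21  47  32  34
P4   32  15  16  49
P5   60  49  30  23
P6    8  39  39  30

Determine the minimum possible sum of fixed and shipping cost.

Open {P1, P6}: assign each demand point to its cheapest open site.
  S1→P6 8, S2→P1 17, S3→P1 11, S4→P1 16
  shipping cost 52, fixed 24 → total 76.
Compare {P1, P4, P6}: shipping cost 50 + fixed 32 = 82.
Compare {P1, P4}: shipping cost 74 + fixed 15 = 89.
Compare {P1, P3}: shipping cost 65 + fixed 27 = 92.
All other subsets cost ≥ 82. Minimum total cost: 76.

76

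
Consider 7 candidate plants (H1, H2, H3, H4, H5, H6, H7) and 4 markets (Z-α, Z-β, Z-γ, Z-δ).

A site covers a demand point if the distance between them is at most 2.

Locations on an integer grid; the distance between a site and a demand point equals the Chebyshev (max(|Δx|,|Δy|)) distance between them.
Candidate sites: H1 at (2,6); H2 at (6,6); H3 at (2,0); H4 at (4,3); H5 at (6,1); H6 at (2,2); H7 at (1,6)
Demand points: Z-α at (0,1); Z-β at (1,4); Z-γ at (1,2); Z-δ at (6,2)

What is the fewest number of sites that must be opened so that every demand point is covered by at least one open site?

2

Coverage sets (demand points within 2 of each site):
  H1: {Z-β}
  H2: {}
  H3: {Z-α, Z-γ}
  H4: {Z-δ}
  H5: {Z-δ}
  H6: {Z-α, Z-β, Z-γ}
  H7: {Z-β}
No single site covers all 4 demand points.
But {H4, H6} covers everything, so the minimum is 2.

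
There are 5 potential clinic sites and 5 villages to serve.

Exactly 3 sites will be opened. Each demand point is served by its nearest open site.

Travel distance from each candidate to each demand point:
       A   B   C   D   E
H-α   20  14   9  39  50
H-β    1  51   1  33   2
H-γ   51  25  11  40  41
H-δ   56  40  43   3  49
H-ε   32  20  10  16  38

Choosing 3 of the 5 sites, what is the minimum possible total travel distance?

21

Open {H-α, H-β, H-δ}.
  A→H-β 1, B→H-α 14, C→H-β 1, D→H-δ 3, E→H-β 2  ⇒ total 21.
Compare {H-β, H-δ, H-ε}: total 27.
Compare {H-β, H-γ, H-δ}: total 32.
No size-3 selection does better; minimum is 21.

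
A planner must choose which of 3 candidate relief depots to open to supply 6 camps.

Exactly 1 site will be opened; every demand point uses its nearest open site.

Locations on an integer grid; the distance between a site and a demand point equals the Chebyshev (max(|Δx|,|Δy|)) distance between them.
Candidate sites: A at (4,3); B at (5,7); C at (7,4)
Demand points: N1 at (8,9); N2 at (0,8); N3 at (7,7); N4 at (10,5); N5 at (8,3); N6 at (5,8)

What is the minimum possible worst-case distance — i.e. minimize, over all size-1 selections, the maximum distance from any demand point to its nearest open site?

5

Open {B}.
  Farthest demand point is N2 at distance 5 (to B); all others are ≤ 5.
With {A} the worst case is 6.
With {C} the worst case is 7.
No size-1 selection achieves below 5.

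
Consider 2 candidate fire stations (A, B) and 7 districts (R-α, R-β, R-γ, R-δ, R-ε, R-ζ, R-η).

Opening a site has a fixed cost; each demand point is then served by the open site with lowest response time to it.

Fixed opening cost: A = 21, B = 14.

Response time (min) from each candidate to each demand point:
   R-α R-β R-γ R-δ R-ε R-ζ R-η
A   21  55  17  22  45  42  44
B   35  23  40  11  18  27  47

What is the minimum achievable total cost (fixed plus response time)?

Open {A, B}: assign each demand point to its cheapest open site.
  R-α→A 21, R-β→B 23, R-γ→A 17, R-δ→B 11, R-ε→B 18, R-ζ→B 27, R-η→A 44
  response time 161, fixed 35 → total 196.
Compare {B}: response time 201 + fixed 14 = 215.
Compare {A}: response time 246 + fixed 21 = 267.

196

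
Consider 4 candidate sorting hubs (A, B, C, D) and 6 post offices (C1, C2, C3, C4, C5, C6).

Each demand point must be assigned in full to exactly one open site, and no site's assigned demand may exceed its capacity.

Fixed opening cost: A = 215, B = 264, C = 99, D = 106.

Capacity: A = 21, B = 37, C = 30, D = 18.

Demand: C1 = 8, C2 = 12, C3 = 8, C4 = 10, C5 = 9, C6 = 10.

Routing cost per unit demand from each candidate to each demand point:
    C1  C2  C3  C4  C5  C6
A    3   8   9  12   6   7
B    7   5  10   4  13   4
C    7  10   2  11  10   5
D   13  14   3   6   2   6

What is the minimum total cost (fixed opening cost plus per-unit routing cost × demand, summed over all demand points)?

665

Open {B, C}; cheapest assignment that respects the capacities:
  B (cap 37, load 32): C2, C4, C6 — cost 12×5 + 10×4 + 10×4 = 140
  C (cap 30, load 25): C1, C3, C5 — cost 8×7 + 8×2 + 9×10 = 162
  Shipping 302, fixed 363 → total 665.
  Any other capacity-feasible assignment to {B, C} ships for at least 302.
Compare {B, C, D}: its best feasible assignment gives total 699.
Compare {A, C, D}: its best feasible assignment gives total 734.
Every other set of open sites that can feasibly serve all demand totals ≥ 699 even under its best assignment. Minimum: 665.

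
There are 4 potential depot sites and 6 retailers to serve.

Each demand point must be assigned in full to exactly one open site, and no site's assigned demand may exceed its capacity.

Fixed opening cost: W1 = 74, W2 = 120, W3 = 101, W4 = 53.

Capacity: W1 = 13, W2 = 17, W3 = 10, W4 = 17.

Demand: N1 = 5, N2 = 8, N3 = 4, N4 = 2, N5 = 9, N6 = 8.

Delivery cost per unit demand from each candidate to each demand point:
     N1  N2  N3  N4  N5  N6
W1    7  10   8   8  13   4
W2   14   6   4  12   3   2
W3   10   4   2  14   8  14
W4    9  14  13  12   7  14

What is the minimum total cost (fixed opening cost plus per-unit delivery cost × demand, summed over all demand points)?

453

Open {W1, W2, W3}; cheapest assignment that respects the capacities:
  W1 (cap 13, load 11): N1, N3, N4 — cost 5×7 + 4×8 + 2×8 = 83
  W2 (cap 17, load 17): N5, N6 — cost 9×3 + 8×2 = 43
  W3 (cap 10, load 8): N2 — cost 8×4 = 32
  Shipping 158, fixed 295 → total 453.
  Any other capacity-feasible assignment to {W1, W2, W3} ships for at least 158.
Compare {W1, W2, W4}: its best feasible assignment gives total 455.
Compare {W1, W3, W4}: its best feasible assignment gives total 456.
Every other set of open sites that can feasibly serve all demand totals ≥ 455 even under its best assignment. Minimum: 453.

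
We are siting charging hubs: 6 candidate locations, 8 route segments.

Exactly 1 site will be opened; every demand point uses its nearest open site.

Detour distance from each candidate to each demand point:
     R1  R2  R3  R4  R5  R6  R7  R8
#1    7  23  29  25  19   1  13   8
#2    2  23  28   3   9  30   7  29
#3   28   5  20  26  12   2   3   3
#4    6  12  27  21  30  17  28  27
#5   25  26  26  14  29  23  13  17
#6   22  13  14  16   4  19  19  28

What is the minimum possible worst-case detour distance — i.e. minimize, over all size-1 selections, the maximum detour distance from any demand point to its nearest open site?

Open {#3}.
  Farthest demand point is R1 at detour distance 28 (to #3); all others are ≤ 28.
With {#6} the worst case is 28.
With {#1} the worst case is 29.
No size-1 selection achieves below 28.

28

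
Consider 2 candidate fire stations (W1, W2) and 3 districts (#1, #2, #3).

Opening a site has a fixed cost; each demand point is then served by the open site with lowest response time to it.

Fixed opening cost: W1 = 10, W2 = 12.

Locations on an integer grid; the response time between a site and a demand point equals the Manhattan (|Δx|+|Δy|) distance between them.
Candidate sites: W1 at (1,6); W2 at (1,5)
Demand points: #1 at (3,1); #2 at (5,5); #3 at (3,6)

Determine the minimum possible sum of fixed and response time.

Open {W1}: assign each demand point to its cheapest open site.
  #1→W1 7, #2→W1 5, #3→W1 2
  response time 14, fixed 10 → total 24.
Compare {W2}: response time 13 + fixed 12 = 25.
Compare {W1, W2}: response time 12 + fixed 22 = 34.

24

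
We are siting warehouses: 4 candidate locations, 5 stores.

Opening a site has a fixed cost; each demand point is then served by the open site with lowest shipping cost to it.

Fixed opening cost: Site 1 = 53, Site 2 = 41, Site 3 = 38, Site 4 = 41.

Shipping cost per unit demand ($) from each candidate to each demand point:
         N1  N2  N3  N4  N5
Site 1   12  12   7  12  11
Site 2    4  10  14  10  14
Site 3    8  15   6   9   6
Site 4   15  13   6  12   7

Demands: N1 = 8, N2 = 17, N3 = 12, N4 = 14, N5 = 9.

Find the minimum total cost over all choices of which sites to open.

533

Open {Site 2, Site 3}: assign each demand point to its cheapest open site.
  N1→Site 2 8×4=32, N2→Site 2 17×10=170, N3→Site 3 12×6=72, N4→Site 3 14×9=126, N5→Site 3 9×6=54
  shipping cost 454, fixed 79 → total 533.
Compare {Site 2, Site 4}: shipping cost 477 + fixed 82 = 559.
Compare {Site 2, Site 3, Site 4}: shipping cost 454 + fixed 120 = 574.
Compare {Site 1, Site 2, Site 3}: shipping cost 454 + fixed 132 = 586.
All other subsets cost ≥ 559. Minimum total cost: 533.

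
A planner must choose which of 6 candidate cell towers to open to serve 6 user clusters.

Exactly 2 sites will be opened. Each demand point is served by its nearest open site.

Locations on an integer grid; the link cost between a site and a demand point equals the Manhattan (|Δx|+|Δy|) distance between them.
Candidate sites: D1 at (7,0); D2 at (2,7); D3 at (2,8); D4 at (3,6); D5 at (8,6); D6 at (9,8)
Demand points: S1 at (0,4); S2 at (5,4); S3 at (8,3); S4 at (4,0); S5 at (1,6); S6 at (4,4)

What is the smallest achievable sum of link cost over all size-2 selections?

21

Open {D1, D4}.
  S1→D4 5, S2→D4 4, S3→D1 4, S4→D1 3, S5→D4 2, S6→D4 3  ⇒ total 21.
Compare {D4, D5}: total 24.
Compare {D1, D2}: total 25.
No size-2 selection does better; minimum is 21.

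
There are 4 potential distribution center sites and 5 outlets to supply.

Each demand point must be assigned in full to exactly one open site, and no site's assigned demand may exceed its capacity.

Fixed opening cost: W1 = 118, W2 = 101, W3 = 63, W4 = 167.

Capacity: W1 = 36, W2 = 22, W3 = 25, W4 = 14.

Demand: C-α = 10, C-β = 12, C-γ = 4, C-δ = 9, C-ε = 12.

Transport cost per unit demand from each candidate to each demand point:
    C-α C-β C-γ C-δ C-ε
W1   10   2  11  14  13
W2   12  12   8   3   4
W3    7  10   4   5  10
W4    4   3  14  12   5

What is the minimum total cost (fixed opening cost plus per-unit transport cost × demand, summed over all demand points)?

Open {W1, W2}; cheapest assignment that respects the capacities:
  W1 (cap 36, load 26): C-α, C-β, C-γ — cost 10×10 + 12×2 + 4×11 = 168
  W2 (cap 22, load 21): C-δ, C-ε — cost 9×3 + 12×4 = 75
  Shipping 243, fixed 219 → total 462.
  Any other capacity-feasible assignment to {W1, W2} ships for at least 243.
Compare {W1, W2, W3}: its best feasible assignment gives total 467.
Compare {W1, W3}: its best feasible assignment gives total 486.
Every other set of open sites that can feasibly serve all demand totals ≥ 467 even under its best assignment. Minimum: 462.

462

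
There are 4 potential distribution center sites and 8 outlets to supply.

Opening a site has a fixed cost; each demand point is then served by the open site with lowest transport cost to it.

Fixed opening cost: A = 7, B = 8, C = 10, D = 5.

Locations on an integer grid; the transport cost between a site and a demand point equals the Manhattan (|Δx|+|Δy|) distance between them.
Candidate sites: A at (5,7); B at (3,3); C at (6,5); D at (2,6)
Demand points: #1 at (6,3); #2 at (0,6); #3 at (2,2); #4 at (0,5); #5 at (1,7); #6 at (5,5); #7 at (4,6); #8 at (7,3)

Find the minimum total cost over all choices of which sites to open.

34

Open {C, D}: assign each demand point to its cheapest open site.
  #1→C 2, #2→D 2, #3→D 4, #4→D 3, #5→D 2, #6→C 1, #7→D 2, #8→C 3
  transport cost 19, fixed 15 → total 34.
Compare {B, D}: transport cost 22 + fixed 13 = 35.
Compare {D}: transport cost 32 + fixed 5 = 37.
Compare {A, D}: transport cost 26 + fixed 12 = 38.
All other subsets cost ≥ 35. Minimum total cost: 34.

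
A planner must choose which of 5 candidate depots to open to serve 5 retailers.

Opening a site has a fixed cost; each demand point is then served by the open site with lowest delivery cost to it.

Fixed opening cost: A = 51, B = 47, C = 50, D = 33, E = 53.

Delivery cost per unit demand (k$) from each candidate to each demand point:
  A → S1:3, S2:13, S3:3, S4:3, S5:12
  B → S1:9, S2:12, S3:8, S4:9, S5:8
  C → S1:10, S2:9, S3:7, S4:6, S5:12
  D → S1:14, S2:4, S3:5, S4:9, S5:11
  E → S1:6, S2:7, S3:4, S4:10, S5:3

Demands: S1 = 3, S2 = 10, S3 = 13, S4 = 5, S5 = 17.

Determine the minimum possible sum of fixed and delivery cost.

288

Open {A, E}: assign each demand point to its cheapest open site.
  S1→A 3×3=9, S2→E 10×7=70, S3→A 13×3=39, S4→A 5×3=15, S5→E 17×3=51
  delivery cost 184, fixed 104 → total 288.
Compare {A, D, E}: delivery cost 154 + fixed 137 = 291.
Compare {D, E}: delivery cost 206 + fixed 86 = 292.
Compare {E}: delivery cost 241 + fixed 53 = 294.
All other subsets cost ≥ 291. Minimum total cost: 288.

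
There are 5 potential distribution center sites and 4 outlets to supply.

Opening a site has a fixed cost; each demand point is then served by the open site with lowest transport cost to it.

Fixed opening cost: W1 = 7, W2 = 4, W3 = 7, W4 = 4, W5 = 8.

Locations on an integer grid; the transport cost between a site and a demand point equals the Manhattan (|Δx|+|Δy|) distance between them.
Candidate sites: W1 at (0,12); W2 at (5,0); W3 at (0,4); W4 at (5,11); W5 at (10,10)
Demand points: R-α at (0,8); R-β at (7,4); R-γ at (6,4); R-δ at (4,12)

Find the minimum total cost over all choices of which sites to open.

Open {W2, W4}: assign each demand point to its cheapest open site.
  R-α→W4 8, R-β→W2 6, R-γ→W2 5, R-δ→W4 2
  transport cost 21, fixed 8 → total 29.
Compare {W1, W2}: transport cost 19 + fixed 11 = 30.
Compare {W3, W4}: transport cost 19 + fixed 11 = 30.
Compare {W4}: transport cost 27 + fixed 4 = 31.
All other subsets cost ≥ 30. Minimum total cost: 29.

29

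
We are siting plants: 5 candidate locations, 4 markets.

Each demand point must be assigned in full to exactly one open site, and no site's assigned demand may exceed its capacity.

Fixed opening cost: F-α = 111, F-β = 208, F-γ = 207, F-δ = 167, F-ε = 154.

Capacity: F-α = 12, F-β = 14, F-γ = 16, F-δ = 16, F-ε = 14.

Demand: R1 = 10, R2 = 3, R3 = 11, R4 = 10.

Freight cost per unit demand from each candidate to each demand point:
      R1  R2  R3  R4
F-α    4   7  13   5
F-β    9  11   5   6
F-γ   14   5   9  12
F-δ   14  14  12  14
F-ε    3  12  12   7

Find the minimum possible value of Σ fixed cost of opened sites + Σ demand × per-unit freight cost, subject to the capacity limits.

Open {F-α, F-β, F-ε}; cheapest assignment that respects the capacities:
  F-α (cap 12, load 10): R4 — cost 10×5 = 50
  F-β (cap 14, load 14): R2, R3 — cost 3×11 + 11×5 = 88
  F-ε (cap 14, load 10): R1 — cost 10×3 = 30
  Shipping 168, fixed 473 → total 641.
  Any other capacity-feasible assignment to {F-α, F-β, F-ε} ships for at least 168.
Compare {F-α, F-γ, F-ε}: its best feasible assignment gives total 666.
Compare {F-α, F-δ, F-ε}: its best feasible assignment gives total 680.
Every other set of open sites that can feasibly serve all demand totals ≥ 666 even under its best assignment. Minimum: 641.

641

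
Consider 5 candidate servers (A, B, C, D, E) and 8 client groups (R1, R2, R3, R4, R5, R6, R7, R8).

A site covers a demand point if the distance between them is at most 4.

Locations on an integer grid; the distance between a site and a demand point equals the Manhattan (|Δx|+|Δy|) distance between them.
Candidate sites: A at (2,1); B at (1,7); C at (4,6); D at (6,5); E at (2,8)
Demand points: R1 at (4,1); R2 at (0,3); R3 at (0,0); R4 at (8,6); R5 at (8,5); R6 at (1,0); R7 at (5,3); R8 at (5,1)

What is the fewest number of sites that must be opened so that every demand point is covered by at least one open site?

Coverage sets (demand points within 4 of each site):
  A: {R1, R2, R3, R6, R8}
  B: {}
  C: {R4, R7}
  D: {R4, R5, R7}
  E: {}
No single site covers all 8 demand points.
But {A, D} covers everything, so the minimum is 2.

2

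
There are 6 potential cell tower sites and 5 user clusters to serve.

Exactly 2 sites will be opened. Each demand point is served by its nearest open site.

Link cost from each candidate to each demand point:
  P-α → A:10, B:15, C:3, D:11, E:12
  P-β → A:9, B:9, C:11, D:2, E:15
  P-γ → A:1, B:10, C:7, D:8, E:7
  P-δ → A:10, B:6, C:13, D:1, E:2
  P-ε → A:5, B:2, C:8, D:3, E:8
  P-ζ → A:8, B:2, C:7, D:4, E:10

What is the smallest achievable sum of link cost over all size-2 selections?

17

Open {P-γ, P-δ}.
  A→P-γ 1, B→P-δ 6, C→P-γ 7, D→P-δ 1, E→P-δ 2  ⇒ total 17.
Compare {P-δ, P-ε}: total 18.
Compare {P-γ, P-ε}: total 20.
No size-2 selection does better; minimum is 17.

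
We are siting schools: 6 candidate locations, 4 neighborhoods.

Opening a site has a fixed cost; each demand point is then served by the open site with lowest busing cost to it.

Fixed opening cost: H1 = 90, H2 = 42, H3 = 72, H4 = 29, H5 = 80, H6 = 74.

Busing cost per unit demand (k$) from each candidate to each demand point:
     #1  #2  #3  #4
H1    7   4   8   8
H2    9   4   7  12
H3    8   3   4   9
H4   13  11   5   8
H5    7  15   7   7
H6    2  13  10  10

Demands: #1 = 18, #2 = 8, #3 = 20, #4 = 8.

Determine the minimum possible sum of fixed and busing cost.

358

Open {H3, H6}: assign each demand point to its cheapest open site.
  #1→H6 18×2=36, #2→H3 8×3=24, #3→H3 20×4=80, #4→H3 8×9=72
  busing cost 212, fixed 146 → total 358.
Compare {H2, H4, H6}: busing cost 232 + fixed 145 = 377.
Compare {H3, H4, H6}: busing cost 204 + fixed 175 = 379.
Compare {H4, H6}: busing cost 288 + fixed 103 = 391.
All other subsets cost ≥ 377. Minimum total cost: 358.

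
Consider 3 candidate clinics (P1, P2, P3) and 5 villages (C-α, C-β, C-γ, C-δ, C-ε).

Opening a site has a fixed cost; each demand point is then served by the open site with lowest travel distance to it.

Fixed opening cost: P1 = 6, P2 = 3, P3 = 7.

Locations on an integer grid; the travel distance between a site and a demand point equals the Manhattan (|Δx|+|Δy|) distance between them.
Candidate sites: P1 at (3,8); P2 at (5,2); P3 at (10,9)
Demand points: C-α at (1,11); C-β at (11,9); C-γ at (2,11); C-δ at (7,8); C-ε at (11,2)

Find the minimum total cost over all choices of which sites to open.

Open {P1, P3}: assign each demand point to its cheapest open site.
  C-α→P1 5, C-β→P3 1, C-γ→P1 4, C-δ→P1 4, C-ε→P3 8
  travel distance 22, fixed 13 → total 35.
Compare {P1, P2, P3}: travel distance 20 + fixed 16 = 36.
Compare {P1, P2}: travel distance 28 + fixed 9 = 37.
Compare {P3}: travel distance 34 + fixed 7 = 41.
All other subsets cost ≥ 36. Minimum total cost: 35.

35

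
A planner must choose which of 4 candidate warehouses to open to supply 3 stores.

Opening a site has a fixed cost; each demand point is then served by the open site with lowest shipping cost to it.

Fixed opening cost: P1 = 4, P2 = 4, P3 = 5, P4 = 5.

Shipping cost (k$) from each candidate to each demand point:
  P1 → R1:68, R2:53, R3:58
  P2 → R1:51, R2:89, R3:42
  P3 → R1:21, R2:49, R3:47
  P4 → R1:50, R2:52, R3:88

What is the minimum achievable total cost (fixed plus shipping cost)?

121

Open {P2, P3}: assign each demand point to its cheapest open site.
  R1→P3 21, R2→P3 49, R3→P2 42
  shipping cost 112, fixed 9 → total 121.
Compare {P3}: shipping cost 117 + fixed 5 = 122.
Compare {P1, P2, P3}: shipping cost 112 + fixed 13 = 125.
Compare {P1, P3}: shipping cost 117 + fixed 9 = 126.
All other subsets cost ≥ 122. Minimum total cost: 121.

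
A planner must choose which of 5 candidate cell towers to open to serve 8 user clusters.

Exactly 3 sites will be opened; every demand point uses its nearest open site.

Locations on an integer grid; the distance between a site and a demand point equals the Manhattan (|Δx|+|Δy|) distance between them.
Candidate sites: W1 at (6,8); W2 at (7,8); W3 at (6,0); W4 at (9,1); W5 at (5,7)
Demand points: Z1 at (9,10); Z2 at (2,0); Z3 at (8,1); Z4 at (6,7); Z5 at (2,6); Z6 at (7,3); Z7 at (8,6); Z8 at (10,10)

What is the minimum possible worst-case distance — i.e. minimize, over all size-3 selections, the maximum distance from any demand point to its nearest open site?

Open {W2, W3, W5}.
  Farthest demand point is Z8 at distance 5 (to W2); all others are ≤ 5.
With {W1, W2, W3} the worst case is 6.
With {W1, W3, W4} the worst case is 6.
No size-3 selection achieves below 5.

5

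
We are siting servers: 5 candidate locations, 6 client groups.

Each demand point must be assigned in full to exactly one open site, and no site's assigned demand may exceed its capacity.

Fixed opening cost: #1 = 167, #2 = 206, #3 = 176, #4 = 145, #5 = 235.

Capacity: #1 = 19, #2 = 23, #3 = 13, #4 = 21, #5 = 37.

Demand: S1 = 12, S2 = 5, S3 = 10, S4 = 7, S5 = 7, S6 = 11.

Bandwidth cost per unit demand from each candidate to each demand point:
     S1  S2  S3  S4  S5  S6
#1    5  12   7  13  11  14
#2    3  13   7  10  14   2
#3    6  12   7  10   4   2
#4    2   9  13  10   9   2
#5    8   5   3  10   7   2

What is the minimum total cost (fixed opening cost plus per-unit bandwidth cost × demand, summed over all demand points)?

Open {#4, #5}; cheapest assignment that respects the capacities:
  #4 (cap 21, load 19): S1, S4 — cost 12×2 + 7×10 = 94
  #5 (cap 37, load 33): S2, S3, S5, S6 — cost 5×5 + 10×3 + 7×7 + 11×2 = 126
  Shipping 220, fixed 380 → total 600.
  Any other capacity-feasible assignment to {#4, #5} ships for at least 220.
Compare {#2, #5}: its best feasible assignment gives total 673.
Compare {#1, #5}: its best feasible assignment gives total 679.
Every other set of open sites that can feasibly serve all demand totals ≥ 673 even under its best assignment. Minimum: 600.

600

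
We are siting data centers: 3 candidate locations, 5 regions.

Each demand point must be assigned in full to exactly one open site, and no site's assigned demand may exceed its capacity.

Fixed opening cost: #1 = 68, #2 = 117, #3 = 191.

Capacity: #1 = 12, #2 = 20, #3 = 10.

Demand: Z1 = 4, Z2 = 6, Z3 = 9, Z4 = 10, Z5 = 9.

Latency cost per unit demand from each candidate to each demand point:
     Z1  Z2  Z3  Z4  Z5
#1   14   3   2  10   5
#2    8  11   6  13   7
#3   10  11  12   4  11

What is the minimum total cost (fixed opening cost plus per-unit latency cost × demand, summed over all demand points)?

595

Open {#1, #2, #3}; cheapest assignment that respects the capacities:
  #1 (cap 12, load 9): Z3 — cost 9×2 = 18
  #2 (cap 20, load 19): Z1, Z2, Z5 — cost 4×8 + 6×11 + 9×7 = 161
  #3 (cap 10, load 10): Z4 — cost 10×4 = 40
  Shipping 219, fixed 376 → total 595.
  Any other capacity-feasible assignment to {#1, #2, #3} ships for at least 219.
Total demand is 38 and no other set of sites has combined capacity ≥ 38, so {#1, #2, #3} is the only feasible choice of open sites. Minimum: 595.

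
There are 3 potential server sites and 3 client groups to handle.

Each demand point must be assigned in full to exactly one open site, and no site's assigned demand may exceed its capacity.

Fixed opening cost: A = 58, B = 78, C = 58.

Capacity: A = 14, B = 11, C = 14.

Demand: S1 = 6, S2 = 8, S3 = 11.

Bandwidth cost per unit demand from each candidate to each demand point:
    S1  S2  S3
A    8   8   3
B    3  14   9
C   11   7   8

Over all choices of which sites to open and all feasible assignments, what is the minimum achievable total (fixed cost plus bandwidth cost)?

271

Open {A, C}; cheapest assignment that respects the capacities:
  A (cap 14, load 11): S3 — cost 11×3 = 33
  C (cap 14, load 14): S1, S2 — cost 6×11 + 8×7 = 122
  Shipping 155, fixed 116 → total 271.
  Any other capacity-feasible assignment to {A, C} ships for at least 155.
Compare {A, B, C}: its best feasible assignment gives total 301.
Compare {A, B}: its best feasible assignment gives total 347.
Every other set of open sites that can feasibly serve all demand totals ≥ 301 even under its best assignment. Minimum: 271.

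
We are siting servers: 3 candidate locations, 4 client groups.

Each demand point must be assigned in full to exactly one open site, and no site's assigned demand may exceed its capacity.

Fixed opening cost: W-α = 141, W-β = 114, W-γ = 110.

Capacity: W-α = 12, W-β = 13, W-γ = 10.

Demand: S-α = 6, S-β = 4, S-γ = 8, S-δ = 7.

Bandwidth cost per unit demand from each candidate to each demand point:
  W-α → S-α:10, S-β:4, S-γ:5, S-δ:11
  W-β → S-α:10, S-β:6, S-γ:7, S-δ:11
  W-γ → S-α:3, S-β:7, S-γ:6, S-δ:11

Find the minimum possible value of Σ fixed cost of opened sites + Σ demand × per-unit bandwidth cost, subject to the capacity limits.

448

Open {W-α, W-β}; cheapest assignment that respects the capacities:
  W-α (cap 12, load 12): S-β, S-γ — cost 4×4 + 8×5 = 56
  W-β (cap 13, load 13): S-α, S-δ — cost 6×10 + 7×11 = 137
  Shipping 193, fixed 255 → total 448.
  Any other capacity-feasible assignment to {W-α, W-β} ships for at least 193.
Compare {W-α, W-β, W-γ}: its best feasible assignment gives total 516.
Every other set of open sites that can feasibly serve all demand totals ≥ 516 even under its best assignment. Minimum: 448.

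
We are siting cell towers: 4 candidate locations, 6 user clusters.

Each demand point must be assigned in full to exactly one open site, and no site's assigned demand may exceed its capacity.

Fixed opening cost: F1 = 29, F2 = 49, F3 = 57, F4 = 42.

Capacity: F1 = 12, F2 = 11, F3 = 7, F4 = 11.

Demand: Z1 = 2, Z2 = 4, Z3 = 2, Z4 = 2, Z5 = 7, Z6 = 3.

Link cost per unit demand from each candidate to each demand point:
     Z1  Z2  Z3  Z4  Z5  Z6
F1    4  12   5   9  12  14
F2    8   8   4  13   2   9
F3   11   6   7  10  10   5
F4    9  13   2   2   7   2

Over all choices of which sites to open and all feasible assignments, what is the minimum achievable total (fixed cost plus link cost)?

169

Open {F2, F4}; cheapest assignment that respects the capacities:
  F2 (cap 11, load 11): Z2, Z5 — cost 4×8 + 7×2 = 46
  F4 (cap 11, load 9): Z1, Z3, Z4, Z6 — cost 2×9 + 2×2 + 2×2 + 3×2 = 32
  Shipping 78, fixed 91 → total 169.
  Any other capacity-feasible assignment to {F2, F4} ships for at least 78.
Compare {F1, F2, F4}: its best feasible assignment gives total 188.
Compare {F1, F2}: its best feasible assignment gives total 202.
Every other set of open sites that can feasibly serve all demand totals ≥ 188 even under its best assignment. Minimum: 169.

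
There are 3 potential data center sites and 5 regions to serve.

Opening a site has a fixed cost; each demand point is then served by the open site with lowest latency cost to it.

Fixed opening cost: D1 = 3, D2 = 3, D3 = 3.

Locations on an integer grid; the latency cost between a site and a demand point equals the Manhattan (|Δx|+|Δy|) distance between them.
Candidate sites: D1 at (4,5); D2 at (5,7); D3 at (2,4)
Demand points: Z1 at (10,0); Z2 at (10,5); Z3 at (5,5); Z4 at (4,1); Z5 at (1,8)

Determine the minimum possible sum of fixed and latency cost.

Open {D1}: assign each demand point to its cheapest open site.
  Z1→D1 11, Z2→D1 6, Z3→D1 1, Z4→D1 4, Z5→D1 6
  latency cost 28, fixed 3 → total 31.
Compare {D1, D2}: latency cost 27 + fixed 6 = 33.
Compare {D1, D3}: latency cost 27 + fixed 6 = 33.
Compare {D2}: latency cost 33 + fixed 3 = 36.
All other subsets cost ≥ 33. Minimum total cost: 31.

31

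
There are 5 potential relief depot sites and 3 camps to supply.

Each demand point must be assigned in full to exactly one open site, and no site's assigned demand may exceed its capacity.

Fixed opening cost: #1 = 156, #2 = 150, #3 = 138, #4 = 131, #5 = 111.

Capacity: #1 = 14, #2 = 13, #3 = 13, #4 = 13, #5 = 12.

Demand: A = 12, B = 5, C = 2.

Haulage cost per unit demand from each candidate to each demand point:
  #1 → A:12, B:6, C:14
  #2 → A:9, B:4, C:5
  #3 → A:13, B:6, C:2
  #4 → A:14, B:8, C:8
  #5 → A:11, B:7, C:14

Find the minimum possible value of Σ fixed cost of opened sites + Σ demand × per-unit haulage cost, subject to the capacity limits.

Open {#3, #5}; cheapest assignment that respects the capacities:
  #3 (cap 13, load 7): B, C — cost 5×6 + 2×2 = 34
  #5 (cap 12, load 12): A — cost 12×11 = 132
  Shipping 166, fixed 249 → total 415.
  Any other capacity-feasible assignment to {#3, #5} ships for at least 166.
Compare {#2, #5}: its best feasible assignment gives total 423.
Compare {#2, #3}: its best feasible assignment gives total 430.
Every other set of open sites that can feasibly serve all demand totals ≥ 423 even under its best assignment. Minimum: 415.

415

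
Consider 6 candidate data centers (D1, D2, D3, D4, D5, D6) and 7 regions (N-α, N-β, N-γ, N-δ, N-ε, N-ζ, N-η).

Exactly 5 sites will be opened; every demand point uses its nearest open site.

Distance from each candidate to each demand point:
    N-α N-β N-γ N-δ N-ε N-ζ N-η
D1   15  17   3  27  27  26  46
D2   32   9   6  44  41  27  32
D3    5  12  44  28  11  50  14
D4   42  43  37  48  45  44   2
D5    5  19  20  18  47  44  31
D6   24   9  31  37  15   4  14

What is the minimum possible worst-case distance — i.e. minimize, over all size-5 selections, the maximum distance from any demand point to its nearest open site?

18

Open {D1, D2, D3, D5, D6}.
  Farthest demand point is N-δ at distance 18 (to D5); all others are ≤ 18.
With {D1, D2, D4, D5, D6} the worst case is 18.
With {D1, D3, D4, D5, D6} the worst case is 18.
No size-5 selection achieves below 18.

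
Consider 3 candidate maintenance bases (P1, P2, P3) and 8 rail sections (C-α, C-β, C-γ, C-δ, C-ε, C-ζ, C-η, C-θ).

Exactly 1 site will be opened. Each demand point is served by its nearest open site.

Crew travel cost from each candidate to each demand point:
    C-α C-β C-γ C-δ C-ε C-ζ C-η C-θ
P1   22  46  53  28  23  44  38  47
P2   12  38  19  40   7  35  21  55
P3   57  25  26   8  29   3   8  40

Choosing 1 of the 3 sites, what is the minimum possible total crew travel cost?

Open {P3}.
  C-α→P3 57, C-β→P3 25, C-γ→P3 26, C-δ→P3 8, C-ε→P3 29, C-ζ→P3 3, C-η→P3 8, C-θ→P3 40  ⇒ total 196.
Compare {P2}: total 227.
Compare {P1}: total 301.

196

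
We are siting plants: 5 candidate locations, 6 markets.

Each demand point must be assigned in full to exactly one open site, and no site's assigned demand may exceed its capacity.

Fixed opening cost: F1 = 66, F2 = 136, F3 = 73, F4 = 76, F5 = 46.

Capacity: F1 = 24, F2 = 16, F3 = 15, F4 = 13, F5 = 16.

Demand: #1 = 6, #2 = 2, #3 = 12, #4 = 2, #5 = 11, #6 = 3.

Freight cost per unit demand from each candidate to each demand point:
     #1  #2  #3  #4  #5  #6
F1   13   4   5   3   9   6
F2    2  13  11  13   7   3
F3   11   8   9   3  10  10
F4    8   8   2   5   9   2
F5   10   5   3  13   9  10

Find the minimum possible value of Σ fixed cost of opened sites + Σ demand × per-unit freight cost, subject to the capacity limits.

357

Open {F1, F5}; cheapest assignment that respects the capacities:
  F1 (cap 24, load 24): #1, #2, #4, #5, #6 — cost 6×13 + 2×4 + 2×3 + 11×9 + 3×6 = 209
  F5 (cap 16, load 12): #3 — cost 12×3 = 36
  Shipping 245, fixed 112 → total 357.
  Any other capacity-feasible assignment to {F1, F5} ships for at least 245.
Compare {F1, F4}: its best feasible assignment gives total 375.
Compare {F1, F4, F5}: its best feasible assignment gives total 391.
Every other set of open sites that can feasibly serve all demand totals ≥ 375 even under its best assignment. Minimum: 357.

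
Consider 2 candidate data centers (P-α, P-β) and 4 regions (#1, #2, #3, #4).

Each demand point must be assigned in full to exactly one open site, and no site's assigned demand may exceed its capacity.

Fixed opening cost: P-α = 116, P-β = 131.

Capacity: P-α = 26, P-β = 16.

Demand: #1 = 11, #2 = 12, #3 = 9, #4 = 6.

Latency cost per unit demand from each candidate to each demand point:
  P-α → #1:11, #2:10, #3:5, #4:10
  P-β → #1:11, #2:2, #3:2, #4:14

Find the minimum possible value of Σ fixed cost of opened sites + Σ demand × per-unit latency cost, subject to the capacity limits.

497

Open {P-α, P-β}; cheapest assignment that respects the capacities:
  P-α (cap 26, load 26): #1, #3, #4 — cost 11×11 + 9×5 + 6×10 = 226
  P-β (cap 16, load 12): #2 — cost 12×2 = 24
  Shipping 250, fixed 247 → total 497.
  Any other capacity-feasible assignment to {P-α, P-β} ships for at least 250.
Total demand is 38 and no other set of sites has combined capacity ≥ 38, so {P-α, P-β} is the only feasible choice of open sites. Minimum: 497.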